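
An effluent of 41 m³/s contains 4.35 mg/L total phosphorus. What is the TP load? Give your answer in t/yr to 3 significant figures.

5630 t/yr

Mass flux = Q·C = 41 m³/s × 4.35 g/m³ = 178.3 g/s.
= 178.3 g/s × 31.56 = 5628 t/yr.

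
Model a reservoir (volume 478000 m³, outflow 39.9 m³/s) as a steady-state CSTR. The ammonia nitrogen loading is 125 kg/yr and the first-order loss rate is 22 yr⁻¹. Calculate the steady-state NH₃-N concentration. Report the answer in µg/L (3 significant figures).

0.0985 µg/L

Outflow Q = 39.9 m³/s × 3.156e+07 s/yr = 1.259e+09 m³/yr.
Steady-state CSTR mass balance: W = Q·C + k·V·C, so C = W/(Q + kV).
Q + kV = 1.259e+09 + 22·478000 = 1.27e+09 m³/yr.
C = 125/1.27e+09 = 9.845e-08 kg/m³ = 9.845e-05 mg/L = 0.09845 µg/L.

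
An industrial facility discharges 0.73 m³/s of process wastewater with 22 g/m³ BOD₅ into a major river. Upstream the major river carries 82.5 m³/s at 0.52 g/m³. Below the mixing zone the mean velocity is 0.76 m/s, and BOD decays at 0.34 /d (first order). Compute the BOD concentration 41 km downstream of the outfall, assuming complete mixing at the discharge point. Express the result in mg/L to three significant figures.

0.573 mg/L

After complete mixing, C₀ = (0.73·22 + 82.5·0.52) / 83.23 = 0.7084 mg/L.
Travel time t = 4.1e+04 m / 0.76 m/s = 5.395e+04 s = 0.6244 d.
C = 0.7084·exp(−0.34·0.6244) = 0.7084·0.8087 = 0.5729 mg/L.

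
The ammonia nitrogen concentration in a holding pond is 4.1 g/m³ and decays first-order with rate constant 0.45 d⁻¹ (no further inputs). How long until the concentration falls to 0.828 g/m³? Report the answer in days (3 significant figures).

t = ln(C₀/C)/k = ln(4.1/0.828)/0.45 = 1.6/0.45 = 3.555 d.

3.55 d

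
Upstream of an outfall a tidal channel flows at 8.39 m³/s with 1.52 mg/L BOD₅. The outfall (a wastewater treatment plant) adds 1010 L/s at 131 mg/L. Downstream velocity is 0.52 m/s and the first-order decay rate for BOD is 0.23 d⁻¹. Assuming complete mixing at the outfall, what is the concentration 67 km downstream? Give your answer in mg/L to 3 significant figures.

11.0 mg/L

1010 L/s = 1.01 m³/s.
After complete mixing, C₀ = (1.01·131 + 8.39·1.52) / 9.4 = 15.43 mg/L.
Travel time t = 6.7e+04 m / 0.52 m/s = 1.288e+05 s = 1.491 d.
C = 15.43·exp(−0.23·1.491) = 15.43·0.7096 = 10.95 mg/L.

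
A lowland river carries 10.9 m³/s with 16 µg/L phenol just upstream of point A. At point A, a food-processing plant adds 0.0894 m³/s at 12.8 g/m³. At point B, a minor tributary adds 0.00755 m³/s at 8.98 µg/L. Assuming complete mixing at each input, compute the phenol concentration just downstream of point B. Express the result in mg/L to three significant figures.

0.120 mg/L

16 µg/L = 0.016 mg/L.
After input A: C = (10.9·0.016 + 0.0894·12.8) / 10.99 = 0.12 mg/L.
8.98 µg/L = 0.00898 mg/L.
After input B: C = (10.99·0.12 + 0.00755·0.00898) / 11 = 0.1199 mg/L.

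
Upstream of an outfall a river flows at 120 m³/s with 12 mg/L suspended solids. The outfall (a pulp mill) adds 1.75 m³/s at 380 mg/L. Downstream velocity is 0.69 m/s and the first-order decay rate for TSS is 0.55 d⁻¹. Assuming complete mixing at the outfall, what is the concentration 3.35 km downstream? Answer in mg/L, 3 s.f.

After complete mixing, C₀ = (1.75·380 + 120·12) / 121.8 = 17.29 mg/L.
Travel time t = 3350 m / 0.69 m/s = 4855 s = 0.05619 d.
C = 17.29·exp(−0.55·0.05619) = 17.29·0.9696 = 16.76 mg/L.

16.8 mg/L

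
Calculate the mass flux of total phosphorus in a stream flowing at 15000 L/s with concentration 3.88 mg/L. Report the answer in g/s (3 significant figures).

15000 L/s = 15 m³/s.
Mass flux = Q·C = 15 m³/s × 3.88 g/m³ = 58.2 g/s.

58.2 g/s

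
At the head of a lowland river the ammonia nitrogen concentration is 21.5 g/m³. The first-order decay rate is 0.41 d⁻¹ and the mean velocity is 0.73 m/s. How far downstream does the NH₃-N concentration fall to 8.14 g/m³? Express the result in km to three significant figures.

From C = C₀·e^(−kt), t = ln(C₀/C)/k = ln(21.5/8.14)/0.41 = 0.9713/0.41 = 2.369 d.
Distance = v·t = 0.73 m/s × 2.047e+05 s = 1.494e+05 m = 149.4 km.

149 km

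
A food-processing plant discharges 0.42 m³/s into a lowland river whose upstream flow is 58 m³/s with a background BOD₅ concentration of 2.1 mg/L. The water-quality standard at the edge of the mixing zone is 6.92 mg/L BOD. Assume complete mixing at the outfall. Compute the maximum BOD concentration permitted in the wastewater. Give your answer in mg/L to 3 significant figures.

Mass balance: 6.92·58.42 = 0.42·Cₑ + 58·2.1.
Cₑ = (404.3 − 121.8) / 0.42 = 672.5 mg/L.

673 mg/L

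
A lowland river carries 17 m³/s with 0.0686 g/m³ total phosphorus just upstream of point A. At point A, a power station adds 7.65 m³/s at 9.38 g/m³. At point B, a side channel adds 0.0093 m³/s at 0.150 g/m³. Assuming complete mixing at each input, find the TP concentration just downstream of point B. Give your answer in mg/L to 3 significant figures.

2.96 mg/L

After input A: C = (17·0.0686 + 7.65·9.38) / 24.65 = 2.958 mg/L.
After input B: C = (24.65·2.958 + 0.0093·0.15) / 24.66 = 2.957 mg/L.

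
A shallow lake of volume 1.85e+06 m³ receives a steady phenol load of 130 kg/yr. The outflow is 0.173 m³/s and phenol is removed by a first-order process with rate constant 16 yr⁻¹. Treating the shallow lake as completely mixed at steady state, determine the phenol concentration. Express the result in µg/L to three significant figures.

Outflow Q = 0.173 m³/s × 3.156e+07 s/yr = 5.459e+06 m³/yr.
Steady-state CSTR mass balance: W = Q·C + k·V·C, so C = W/(Q + kV).
Q + kV = 5.459e+06 + 16·1.85e+06 = 3.506e+07 m³/yr.
C = 130/3.506e+07 = 3.708e-06 kg/m³ = 0.003708 mg/L = 3.708 µg/L.

3.71 µg/L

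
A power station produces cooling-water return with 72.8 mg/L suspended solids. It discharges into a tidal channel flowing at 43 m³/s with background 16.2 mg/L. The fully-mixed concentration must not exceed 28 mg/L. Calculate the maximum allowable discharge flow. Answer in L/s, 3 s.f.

Mass balance at complete mixing: C_std·(Q_w + Q_r) = Q_w·C_e + Q_r·C_b.
Rearranging, Q_w = Q_r·(C_std − C_b)/(C_e − C_std) = 43·(28 − 16.2) / (72.8 − 28) = 11.33 m³/s.
= 1.133e+04 L/s.

11300 L/s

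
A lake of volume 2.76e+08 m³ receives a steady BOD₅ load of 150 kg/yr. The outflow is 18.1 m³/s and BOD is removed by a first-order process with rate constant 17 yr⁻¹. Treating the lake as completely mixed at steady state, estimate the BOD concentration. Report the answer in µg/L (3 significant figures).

0.0285 µg/L

Outflow Q = 18.1 m³/s × 3.156e+07 s/yr = 5.712e+08 m³/yr.
Steady-state CSTR mass balance: W = Q·C + k·V·C, so C = W/(Q + kV).
Q + kV = 5.712e+08 + 17·2.76e+08 = 5.263e+09 m³/yr.
C = 150/5.263e+09 = 2.85e-08 kg/m³ = 2.85e-05 mg/L = 0.0285 µg/L.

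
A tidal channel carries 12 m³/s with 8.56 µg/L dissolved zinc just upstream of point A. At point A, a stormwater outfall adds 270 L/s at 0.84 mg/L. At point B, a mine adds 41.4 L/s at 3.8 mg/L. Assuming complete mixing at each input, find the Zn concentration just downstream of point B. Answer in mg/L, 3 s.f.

0.0395 mg/L

8.56 µg/L = 0.00856 mg/L.
270 L/s = 0.27 m³/s.
After input A: C = (12·0.00856 + 0.27·0.84) / 12.27 = 0.02686 mg/L.
41.4 L/s = 0.0414 m³/s.
After input B: C = (12.27·0.02686 + 0.0414·3.8) / 12.31 = 0.03954 mg/L.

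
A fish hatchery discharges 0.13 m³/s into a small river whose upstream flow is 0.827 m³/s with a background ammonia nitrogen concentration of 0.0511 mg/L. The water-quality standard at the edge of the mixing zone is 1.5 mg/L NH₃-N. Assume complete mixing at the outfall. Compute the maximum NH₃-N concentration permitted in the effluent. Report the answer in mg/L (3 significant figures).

Mass balance: 1.5·0.957 = 0.13·Cₑ + 0.827·0.0511.
Cₑ = (1.435 − 0.04226) / 0.13 = 10.72 mg/L.

10.7 mg/L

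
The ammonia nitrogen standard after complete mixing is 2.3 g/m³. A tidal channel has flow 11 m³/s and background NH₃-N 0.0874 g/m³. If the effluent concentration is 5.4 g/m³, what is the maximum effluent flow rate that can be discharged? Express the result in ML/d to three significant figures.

678 ML/d

Mass balance at complete mixing: C_std·(Q_w + Q_r) = Q_w·C_e + Q_r·C_b.
Rearranging, Q_w = Q_r·(C_std − C_b)/(C_e − C_std) = 11·(2.3 − 0.0874) / (5.4 − 2.3) = 7.851 m³/s.
= 678.3 ML/d.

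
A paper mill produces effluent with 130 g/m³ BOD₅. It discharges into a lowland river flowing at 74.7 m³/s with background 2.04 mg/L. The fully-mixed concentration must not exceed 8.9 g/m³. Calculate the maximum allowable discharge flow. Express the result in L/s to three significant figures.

Mass balance at complete mixing: C_std·(Q_w + Q_r) = Q_w·C_e + Q_r·C_b.
Rearranging, Q_w = Q_r·(C_std − C_b)/(C_e − C_std) = 74.7·(8.9 − 2.04) / (130 − 8.9) = 4.232 m³/s.
= 4232 L/s.

4230 L/s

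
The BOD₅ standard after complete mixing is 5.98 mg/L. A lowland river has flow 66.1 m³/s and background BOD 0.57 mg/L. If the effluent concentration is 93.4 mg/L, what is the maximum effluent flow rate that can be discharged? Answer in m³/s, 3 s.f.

Mass balance at complete mixing: C_std·(Q_w + Q_r) = Q_w·C_e + Q_r·C_b.
Rearranging, Q_w = Q_r·(C_std − C_b)/(C_e − C_std) = 66.1·(5.98 − 0.57) / (93.4 − 5.98) = 4.091 m³/s.

4.09 m³/s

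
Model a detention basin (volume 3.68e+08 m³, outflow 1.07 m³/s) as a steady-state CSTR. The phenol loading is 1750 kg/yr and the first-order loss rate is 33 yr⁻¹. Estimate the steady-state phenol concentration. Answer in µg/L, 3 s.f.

0.144 µg/L

Outflow Q = 1.07 m³/s × 3.156e+07 s/yr = 3.377e+07 m³/yr.
Steady-state CSTR mass balance: W = Q·C + k·V·C, so C = W/(Q + kV).
Q + kV = 3.377e+07 + 33·3.68e+08 = 1.218e+10 m³/yr.
C = 1750/1.218e+10 = 1.437e-07 kg/m³ = 0.0001437 mg/L = 0.1437 µg/L.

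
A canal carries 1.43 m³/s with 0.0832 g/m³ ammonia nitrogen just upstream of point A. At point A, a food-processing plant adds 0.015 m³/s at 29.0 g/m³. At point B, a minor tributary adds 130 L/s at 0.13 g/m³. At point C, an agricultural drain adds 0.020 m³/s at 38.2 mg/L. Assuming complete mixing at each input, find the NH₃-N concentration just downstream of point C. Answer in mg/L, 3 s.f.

0.837 mg/L

After input A: C = (1.43·0.0832 + 0.015·29) / 1.445 = 0.3834 mg/L.
130 L/s = 0.13 m³/s.
After input B: C = (1.445·0.3834 + 0.13·0.13) / 1.575 = 0.3625 mg/L.
After input C: C = (1.575·0.3625 + 0.02·38.2) / 1.595 = 0.8369 mg/L.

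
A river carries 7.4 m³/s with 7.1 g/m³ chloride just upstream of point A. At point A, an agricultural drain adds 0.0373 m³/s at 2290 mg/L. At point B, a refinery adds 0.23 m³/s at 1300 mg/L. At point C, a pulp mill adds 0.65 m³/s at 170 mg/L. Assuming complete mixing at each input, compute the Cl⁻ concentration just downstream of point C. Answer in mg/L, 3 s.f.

65.8 mg/L

After input A: C = (7.4·7.1 + 0.0373·2290) / 7.437 = 18.55 mg/L.
After input B: C = (7.437·18.55 + 0.23·1300) / 7.667 = 56.99 mg/L.
After input C: C = (7.667·56.99 + 0.65·170) / 8.317 = 65.82 mg/L.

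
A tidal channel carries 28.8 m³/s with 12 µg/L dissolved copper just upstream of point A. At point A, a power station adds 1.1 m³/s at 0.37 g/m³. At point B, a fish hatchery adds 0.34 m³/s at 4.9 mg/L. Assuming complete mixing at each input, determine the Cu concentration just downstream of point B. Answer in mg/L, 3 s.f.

12 µg/L = 0.012 mg/L.
After input A: C = (28.8·0.012 + 1.1·0.37) / 29.9 = 0.02517 mg/L.
After input B: C = (29.9·0.02517 + 0.34·4.9) / 30.24 = 0.07998 mg/L.

0.0800 mg/L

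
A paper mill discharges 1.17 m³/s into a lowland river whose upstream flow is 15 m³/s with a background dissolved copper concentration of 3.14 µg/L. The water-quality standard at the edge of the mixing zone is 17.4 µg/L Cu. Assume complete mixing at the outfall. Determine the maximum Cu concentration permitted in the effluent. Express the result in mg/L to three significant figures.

3.14 µg/L = 0.00314 mg/L.
17.4 µg/L = 0.0174 mg/L.
Mass balance: 0.0174·16.17 = 1.17·Cₑ + 15·0.00314.
Cₑ = (0.2814 − 0.0471) / 1.17 = 0.2002 mg/L.

0.200 mg/L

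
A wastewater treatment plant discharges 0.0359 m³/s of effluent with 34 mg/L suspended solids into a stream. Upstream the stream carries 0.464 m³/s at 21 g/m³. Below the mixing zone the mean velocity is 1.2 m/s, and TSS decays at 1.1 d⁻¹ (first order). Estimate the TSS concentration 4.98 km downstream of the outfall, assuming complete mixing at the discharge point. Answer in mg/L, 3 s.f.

20.8 mg/L

After complete mixing, C₀ = (0.0359·34 + 0.464·21) / 0.4999 = 21.93 mg/L.
Travel time t = 4980 m / 1.2 m/s = 4150 s = 0.04803 d.
C = 21.93·exp(−1.1·0.04803) = 21.93·0.9485 = 20.8 mg/L.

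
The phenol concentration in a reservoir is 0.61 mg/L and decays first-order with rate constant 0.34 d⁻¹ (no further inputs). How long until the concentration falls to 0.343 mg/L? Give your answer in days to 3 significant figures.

1.69 d

t = ln(C₀/C)/k = ln(0.61/0.343)/0.34 = 0.5757/0.34 = 1.693 d.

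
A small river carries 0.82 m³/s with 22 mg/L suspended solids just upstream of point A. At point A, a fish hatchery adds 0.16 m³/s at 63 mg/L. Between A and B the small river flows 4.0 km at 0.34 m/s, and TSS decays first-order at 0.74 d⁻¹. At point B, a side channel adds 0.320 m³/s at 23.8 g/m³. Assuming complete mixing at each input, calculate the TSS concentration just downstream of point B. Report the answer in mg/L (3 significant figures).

After input A: C = (0.82·22 + 0.16·63) / 0.98 = 28.69 mg/L.
Over the 4.0 km reach to input B (t = 1.176e+04 s = 0.1362 d), decay gives C = 28.69·exp(−0.74·0.1362) = 25.94 mg/L.
After input B: C = (0.98·25.94 + 0.32·23.8) / 1.3 = 25.42 mg/L.

25.4 mg/L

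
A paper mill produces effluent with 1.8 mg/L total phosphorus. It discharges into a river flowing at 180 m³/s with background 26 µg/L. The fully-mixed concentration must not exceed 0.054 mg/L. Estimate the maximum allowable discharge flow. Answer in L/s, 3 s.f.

26 µg/L = 0.026 mg/L.
Mass balance at complete mixing: C_std·(Q_w + Q_r) = Q_w·C_e + Q_r·C_b.
Rearranging, Q_w = Q_r·(C_std − C_b)/(C_e − C_std) = 180·(0.054 − 0.026) / (1.8 − 0.054) = 2.887 m³/s.
= 2887 L/s.

2890 L/s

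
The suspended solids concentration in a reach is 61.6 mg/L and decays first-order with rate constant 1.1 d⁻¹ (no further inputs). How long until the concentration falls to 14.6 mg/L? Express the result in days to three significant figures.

t = ln(C₀/C)/k = ln(61.6/14.6)/1.1 = 1.44/1.1 = 1.309 d.

1.31 d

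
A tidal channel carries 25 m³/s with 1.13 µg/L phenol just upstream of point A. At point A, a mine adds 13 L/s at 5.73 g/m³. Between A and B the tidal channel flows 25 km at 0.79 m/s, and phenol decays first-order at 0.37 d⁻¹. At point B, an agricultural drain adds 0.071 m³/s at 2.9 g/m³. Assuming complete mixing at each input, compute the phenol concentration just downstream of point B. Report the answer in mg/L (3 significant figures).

1.13 µg/L = 0.00113 mg/L.
13 L/s = 0.013 m³/s.
After input A: C = (25·0.00113 + 0.013·5.73) / 25.01 = 0.004107 mg/L.
Over the 25 km reach to input B (t = 3.165e+04 s = 0.3663 d), decay gives C = 0.004107·exp(−0.37·0.3663) = 0.003587 mg/L.
After input B: C = (25.01·0.003587 + 0.071·2.9) / 25.08 = 0.01179 mg/L.

0.0118 mg/L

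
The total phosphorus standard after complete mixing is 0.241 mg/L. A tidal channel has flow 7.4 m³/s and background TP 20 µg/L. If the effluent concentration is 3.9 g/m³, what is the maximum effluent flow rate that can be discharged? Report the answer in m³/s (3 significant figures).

20 µg/L = 0.02 mg/L.
Mass balance at complete mixing: C_std·(Q_w + Q_r) = Q_w·C_e + Q_r·C_b.
Rearranging, Q_w = Q_r·(C_std − C_b)/(C_e − C_std) = 7.4·(0.241 − 0.02) / (3.9 − 0.241) = 0.447 m³/s.

0.447 m³/s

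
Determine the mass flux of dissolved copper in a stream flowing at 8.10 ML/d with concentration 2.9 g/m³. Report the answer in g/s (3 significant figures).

0.272 g/s

8.10 ML/d = 0.09375 m³/s.
Mass flux = Q·C = 0.09375 m³/s × 2.9 g/m³ = 0.2719 g/s.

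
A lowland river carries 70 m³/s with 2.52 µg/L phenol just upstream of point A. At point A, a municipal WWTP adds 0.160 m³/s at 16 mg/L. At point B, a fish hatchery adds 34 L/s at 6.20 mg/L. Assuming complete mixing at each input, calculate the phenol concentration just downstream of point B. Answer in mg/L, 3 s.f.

0.0420 mg/L

2.52 µg/L = 0.00252 mg/L.
After input A: C = (70·0.00252 + 0.16·16) / 70.16 = 0.039 mg/L.
34 L/s = 0.034 m³/s.
After input B: C = (70.16·0.039 + 0.034·6.2) / 70.19 = 0.04199 mg/L.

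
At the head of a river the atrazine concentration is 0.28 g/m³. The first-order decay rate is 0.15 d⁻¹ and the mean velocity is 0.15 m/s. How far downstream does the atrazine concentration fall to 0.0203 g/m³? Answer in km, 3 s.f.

227 km

From C = C₀·e^(−kt), t = ln(C₀/C)/k = ln(0.28/0.0203)/0.15 = 2.624/0.15 = 17.49 d.
Distance = v·t = 0.15 m/s × 1.512e+06 s = 2.267e+05 m = 226.7 km.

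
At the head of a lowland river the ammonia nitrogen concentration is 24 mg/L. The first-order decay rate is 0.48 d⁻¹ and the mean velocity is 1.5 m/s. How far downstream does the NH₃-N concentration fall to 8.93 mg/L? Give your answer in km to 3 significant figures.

From C = C₀·e^(−kt), t = ln(C₀/C)/k = ln(24/8.93)/0.48 = 0.9886/0.48 = 2.06 d.
Distance = v·t = 1.5 m/s × 1.78e+05 s = 2.669e+05 m = 266.9 km.

267 km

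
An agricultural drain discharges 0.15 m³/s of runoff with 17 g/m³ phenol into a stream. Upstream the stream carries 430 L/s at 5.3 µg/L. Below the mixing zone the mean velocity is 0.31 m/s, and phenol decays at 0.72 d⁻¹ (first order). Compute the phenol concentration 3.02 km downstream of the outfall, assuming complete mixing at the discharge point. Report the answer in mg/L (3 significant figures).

430 L/s = 0.43 m³/s.
5.3 µg/L = 0.0053 mg/L.
After complete mixing, C₀ = (0.15·17 + 0.43·0.0053) / 0.58 = 4.4 mg/L.
Travel time t = 3020 m / 0.31 m/s = 9742 s = 0.1128 d.
C = 4.4·exp(−0.72·0.1128) = 4.4·0.922 = 4.057 mg/L.

4.06 mg/L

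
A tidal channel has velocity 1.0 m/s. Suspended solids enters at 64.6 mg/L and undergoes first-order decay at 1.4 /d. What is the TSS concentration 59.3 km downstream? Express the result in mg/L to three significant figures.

Travel time t = 59.3 km / 1.0 m/s = 5.93e+04/1.0 = 5.93e+04 s = 0.6863 d.
First-order decay: C = 64.6·exp(−1.4·0.6863) = 64.6·0.3826 = 24.71 mg/L.

24.7 mg/L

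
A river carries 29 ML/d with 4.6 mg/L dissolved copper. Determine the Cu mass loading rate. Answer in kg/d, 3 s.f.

29 ML/d = 0.3356 m³/s.
Mass flux = Q·C = 0.3356 m³/s × 4.6 g/m³ = 1.544 g/s.
= 1.544 g/s × 86.4 = 133.4 kg/d.

133 kg/d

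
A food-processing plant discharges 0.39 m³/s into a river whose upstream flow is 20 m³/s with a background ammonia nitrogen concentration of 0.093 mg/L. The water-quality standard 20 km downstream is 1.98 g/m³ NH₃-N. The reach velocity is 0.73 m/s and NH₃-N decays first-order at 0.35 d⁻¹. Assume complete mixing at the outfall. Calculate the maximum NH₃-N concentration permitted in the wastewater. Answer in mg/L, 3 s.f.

111 mg/L

Travel time to the compliance point: t = 2e+04/0.73 = 2.74e+04 s = 0.3171 d; decay factor exp(−0.35·0.3171) = 0.895.
So the concentration just after mixing may be at most 1.98/0.895 = 2.212 mg/L.
Mass balance: 2.212·20.39 = 0.39·Cₑ + 20·0.093.
Cₑ = (45.11 − 1.86) / 0.39 = 110.9 mg/L.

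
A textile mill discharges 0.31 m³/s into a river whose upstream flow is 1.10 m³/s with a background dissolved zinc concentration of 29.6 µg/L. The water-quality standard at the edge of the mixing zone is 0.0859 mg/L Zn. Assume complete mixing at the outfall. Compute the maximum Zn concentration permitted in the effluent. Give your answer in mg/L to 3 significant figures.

29.6 µg/L = 0.0296 mg/L.
Mass balance: 0.0859·1.41 = 0.31·Cₑ + 1.1·0.0296.
Cₑ = (0.1211 − 0.03256) / 0.31 = 0.2857 mg/L.

0.286 mg/L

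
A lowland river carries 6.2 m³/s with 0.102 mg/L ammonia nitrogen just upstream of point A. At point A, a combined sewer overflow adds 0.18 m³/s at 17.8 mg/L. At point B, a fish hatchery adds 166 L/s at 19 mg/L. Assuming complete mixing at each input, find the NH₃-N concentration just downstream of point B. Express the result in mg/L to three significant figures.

After input A: C = (6.2·0.102 + 0.18·17.8) / 6.38 = 0.6013 mg/L.
166 L/s = 0.166 m³/s.
After input B: C = (6.38·0.6013 + 0.166·19) / 6.546 = 1.068 mg/L.

1.07 mg/L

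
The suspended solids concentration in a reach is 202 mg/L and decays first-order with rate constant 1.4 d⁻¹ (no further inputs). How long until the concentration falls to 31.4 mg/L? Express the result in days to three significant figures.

t = ln(C₀/C)/k = ln(202/31.4)/1.4 = 1.861/1.4 = 1.33 d.

1.33 d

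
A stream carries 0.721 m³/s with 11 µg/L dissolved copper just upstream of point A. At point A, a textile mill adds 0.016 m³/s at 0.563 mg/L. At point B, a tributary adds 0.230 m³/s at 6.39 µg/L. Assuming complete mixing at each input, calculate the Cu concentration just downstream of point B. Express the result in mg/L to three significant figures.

0.0190 mg/L

11 µg/L = 0.011 mg/L.
After input A: C = (0.721·0.011 + 0.016·0.563) / 0.737 = 0.02298 mg/L.
6.39 µg/L = 0.00639 mg/L.
After input B: C = (0.737·0.02298 + 0.23·0.00639) / 0.967 = 0.01904 mg/L.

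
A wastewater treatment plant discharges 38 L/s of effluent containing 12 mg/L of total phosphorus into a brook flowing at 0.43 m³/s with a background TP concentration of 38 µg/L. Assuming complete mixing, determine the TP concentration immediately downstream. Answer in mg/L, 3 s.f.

38 L/s = 0.038 m³/s.
38 µg/L = 0.038 mg/L.
Conservation of mass across the mixing zone: C = (0.038·12 + 0.43·0.038) / (0.038 + 0.43) = 0.4723/0.468 = 1.009 mg/L.

1.01 mg/L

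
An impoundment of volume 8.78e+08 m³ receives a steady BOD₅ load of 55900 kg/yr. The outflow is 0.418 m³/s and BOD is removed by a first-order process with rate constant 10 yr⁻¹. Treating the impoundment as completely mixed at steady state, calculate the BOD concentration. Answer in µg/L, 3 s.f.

Outflow Q = 0.418 m³/s × 3.156e+07 s/yr = 1.319e+07 m³/yr.
Steady-state CSTR mass balance: W = Q·C + k·V·C, so C = W/(Q + kV).
Q + kV = 1.319e+07 + 10·8.78e+08 = 8.793e+09 m³/yr.
C = 55900/8.793e+09 = 6.357e-06 kg/m³ = 0.006357 mg/L = 6.357 µg/L.

6.36 µg/L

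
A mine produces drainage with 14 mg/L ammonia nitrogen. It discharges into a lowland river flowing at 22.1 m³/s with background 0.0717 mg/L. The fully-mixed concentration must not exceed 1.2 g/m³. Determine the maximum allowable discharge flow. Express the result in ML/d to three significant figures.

168 ML/d

Mass balance at complete mixing: C_std·(Q_w + Q_r) = Q_w·C_e + Q_r·C_b.
Rearranging, Q_w = Q_r·(C_std − C_b)/(C_e − C_std) = 22.1·(1.2 − 0.0717) / (14 − 1.2) = 1.948 m³/s.
= 168.3 ML/d.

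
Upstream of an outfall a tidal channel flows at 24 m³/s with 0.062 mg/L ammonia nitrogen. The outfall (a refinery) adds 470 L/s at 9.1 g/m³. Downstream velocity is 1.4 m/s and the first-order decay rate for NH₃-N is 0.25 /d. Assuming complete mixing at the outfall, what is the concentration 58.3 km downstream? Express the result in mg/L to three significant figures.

470 L/s = 0.47 m³/s.
After complete mixing, C₀ = (0.47·9.1 + 24·0.062) / 24.47 = 0.2356 mg/L.
Travel time t = 5.83e+04 m / 1.4 m/s = 4.164e+04 s = 0.482 d.
C = 0.2356·exp(−0.25·0.482) = 0.2356·0.8865 = 0.2089 mg/L.

0.209 mg/L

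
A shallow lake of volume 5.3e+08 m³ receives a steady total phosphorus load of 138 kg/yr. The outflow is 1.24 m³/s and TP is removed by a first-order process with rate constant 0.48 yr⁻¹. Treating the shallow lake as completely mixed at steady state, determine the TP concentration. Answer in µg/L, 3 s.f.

0.470 µg/L

Outflow Q = 1.24 m³/s × 3.156e+07 s/yr = 3.913e+07 m³/yr.
Steady-state CSTR mass balance: W = Q·C + k·V·C, so C = W/(Q + kV).
Q + kV = 3.913e+07 + 0.48·5.3e+08 = 2.935e+08 m³/yr.
C = 138/2.935e+08 = 4.701e-07 kg/m³ = 0.0004701 mg/L = 0.4701 µg/L.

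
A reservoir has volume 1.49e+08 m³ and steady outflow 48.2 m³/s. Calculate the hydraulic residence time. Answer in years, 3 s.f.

0.0980 yr

Q = 48.2 m³/s × 3.156e+07 s/yr = 1.521e+09 m³/yr.
Hydraulic residence time τ = V/Q = 1.49e+08/1.521e+09 = 0.09796 yr.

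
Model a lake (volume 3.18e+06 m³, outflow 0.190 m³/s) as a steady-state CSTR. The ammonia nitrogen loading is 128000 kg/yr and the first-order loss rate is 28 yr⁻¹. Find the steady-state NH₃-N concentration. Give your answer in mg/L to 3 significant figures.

Outflow Q = 0.190 m³/s × 3.156e+07 s/yr = 5.996e+06 m³/yr.
Steady-state CSTR mass balance: W = Q·C + k·V·C, so C = W/(Q + kV).
Q + kV = 5.996e+06 + 28·3.18e+06 = 9.504e+07 m³/yr.
C = 128000/9.504e+07 = 0.001347 kg/m³ = 1.347 mg/L.

1.35 mg/L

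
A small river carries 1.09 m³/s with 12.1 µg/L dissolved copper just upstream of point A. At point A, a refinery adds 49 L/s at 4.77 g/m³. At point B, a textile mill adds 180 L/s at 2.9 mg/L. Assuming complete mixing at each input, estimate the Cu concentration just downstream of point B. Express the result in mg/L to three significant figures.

12.1 µg/L = 0.0121 mg/L.
49 L/s = 0.049 m³/s.
After input A: C = (1.09·0.0121 + 0.049·4.77) / 1.139 = 0.2168 mg/L.
180 L/s = 0.18 m³/s.
After input B: C = (1.139·0.2168 + 0.18·2.9) / 1.319 = 0.583 mg/L.

0.583 mg/L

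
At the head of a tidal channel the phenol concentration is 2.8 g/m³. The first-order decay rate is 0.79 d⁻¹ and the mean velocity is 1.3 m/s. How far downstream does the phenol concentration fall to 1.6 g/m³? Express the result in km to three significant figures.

79.6 km

From C = C₀·e^(−kt), t = ln(C₀/C)/k = ln(2.8/1.6)/0.79 = 0.5596/0.79 = 0.7084 d.
Distance = v·t = 1.3 m/s × 6.12e+04 s = 7.956e+04 m = 79.56 km.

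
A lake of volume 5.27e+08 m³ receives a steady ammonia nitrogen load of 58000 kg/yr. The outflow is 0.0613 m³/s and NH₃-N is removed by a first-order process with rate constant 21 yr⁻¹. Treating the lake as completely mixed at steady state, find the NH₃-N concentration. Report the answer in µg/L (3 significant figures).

Outflow Q = 0.0613 m³/s × 3.156e+07 s/yr = 1.934e+06 m³/yr.
Steady-state CSTR mass balance: W = Q·C + k·V·C, so C = W/(Q + kV).
Q + kV = 1.934e+06 + 21·5.27e+08 = 1.107e+10 m³/yr.
C = 58000/1.107e+10 = 5.24e-06 kg/m³ = 0.00524 mg/L = 5.24 µg/L.

5.24 µg/L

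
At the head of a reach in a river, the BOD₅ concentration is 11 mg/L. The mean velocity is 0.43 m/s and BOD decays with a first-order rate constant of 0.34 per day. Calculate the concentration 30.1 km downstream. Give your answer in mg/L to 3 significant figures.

Travel time t = 30.1 km / 0.43 m/s = 3.01e+04/0.43 = 7e+04 s = 0.8102 d.
First-order decay: C = 11·exp(−0.34·0.8102) = 11·0.7592 = 8.351 mg/L.

8.35 mg/L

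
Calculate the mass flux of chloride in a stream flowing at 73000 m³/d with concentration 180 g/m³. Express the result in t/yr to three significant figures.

73000 m³/d = 0.8449 m³/s.
Mass flux = Q·C = 0.8449 m³/s × 180 g/m³ = 152.1 g/s.
= 152.1 g/s × 31.56 = 4799 t/yr.

4800 t/yr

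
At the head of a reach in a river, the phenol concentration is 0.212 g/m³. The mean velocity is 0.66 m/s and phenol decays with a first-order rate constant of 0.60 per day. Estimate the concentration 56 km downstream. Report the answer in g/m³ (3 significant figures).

0.118 g/m³

Travel time t = 56 km / 0.66 m/s = 5.6e+04/0.66 = 8.485e+04 s = 0.982 d.
First-order decay: C = 0.212·exp(−0.60·0.982) = 0.212·0.5548 = 0.1176 g/m³.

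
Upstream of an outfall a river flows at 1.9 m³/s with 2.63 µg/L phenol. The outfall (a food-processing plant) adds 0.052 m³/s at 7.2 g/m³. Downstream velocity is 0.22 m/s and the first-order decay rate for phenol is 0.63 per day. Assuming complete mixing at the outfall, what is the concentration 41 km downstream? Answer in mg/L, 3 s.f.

0.0499 mg/L

2.63 µg/L = 0.00263 mg/L.
After complete mixing, C₀ = (0.052·7.2 + 1.9·0.00263) / 1.952 = 0.1944 mg/L.
Travel time t = 4.1e+04 m / 0.22 m/s = 1.864e+05 s = 2.157 d.
C = 0.1944·exp(−0.63·2.157) = 0.1944·0.2569 = 0.04994 mg/L.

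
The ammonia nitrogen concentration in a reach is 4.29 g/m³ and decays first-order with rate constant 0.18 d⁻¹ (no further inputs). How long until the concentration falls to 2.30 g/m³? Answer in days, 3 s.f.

t = ln(C₀/C)/k = ln(4.29/2.30)/0.18 = 0.6234/0.18 = 3.463 d.

3.46 d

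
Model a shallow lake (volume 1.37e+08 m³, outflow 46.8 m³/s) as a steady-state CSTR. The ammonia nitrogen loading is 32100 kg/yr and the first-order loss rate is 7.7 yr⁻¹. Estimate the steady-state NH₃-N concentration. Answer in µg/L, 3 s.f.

12.7 µg/L

Outflow Q = 46.8 m³/s × 3.156e+07 s/yr = 1.477e+09 m³/yr.
Steady-state CSTR mass balance: W = Q·C + k·V·C, so C = W/(Q + kV).
Q + kV = 1.477e+09 + 7.7·1.37e+08 = 2.532e+09 m³/yr.
C = 32100/2.532e+09 = 1.268e-05 kg/m³ = 0.01268 mg/L = 12.68 µg/L.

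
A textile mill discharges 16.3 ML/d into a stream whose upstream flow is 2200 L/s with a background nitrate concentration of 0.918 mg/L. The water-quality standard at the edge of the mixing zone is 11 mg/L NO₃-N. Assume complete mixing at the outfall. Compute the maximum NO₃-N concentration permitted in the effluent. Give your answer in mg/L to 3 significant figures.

129 mg/L

16.3 ML/d = 0.1887 m³/s.
2200 L/s = 2.2 m³/s.
Mass balance: 11·2.389 = 0.1887·Cₑ + 2.2·0.918.
Cₑ = (26.28 − 2.02) / 0.1887 = 128.6 mg/L.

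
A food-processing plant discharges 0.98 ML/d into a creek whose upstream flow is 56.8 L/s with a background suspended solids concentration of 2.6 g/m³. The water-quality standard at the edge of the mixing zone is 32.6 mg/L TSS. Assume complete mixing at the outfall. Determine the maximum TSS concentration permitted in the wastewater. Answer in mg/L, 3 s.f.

0.98 ML/d = 0.01134 m³/s.
56.8 L/s = 0.0568 m³/s.
Mass balance: 32.6·0.06814 = 0.01134·Cₑ + 0.0568·2.6.
Cₑ = (2.221 − 0.1477) / 0.01134 = 182.8 mg/L.

183 mg/L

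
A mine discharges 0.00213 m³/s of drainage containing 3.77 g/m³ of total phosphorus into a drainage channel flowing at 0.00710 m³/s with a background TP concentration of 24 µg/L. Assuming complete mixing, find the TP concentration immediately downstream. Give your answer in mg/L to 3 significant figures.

24 µg/L = 0.024 mg/L.
Conservation of mass across the mixing zone: C = (0.00213·3.77 + 0.0071·0.024) / (0.00213 + 0.0071) = 0.0082/0.00923 = 0.8885 mg/L.

0.888 mg/L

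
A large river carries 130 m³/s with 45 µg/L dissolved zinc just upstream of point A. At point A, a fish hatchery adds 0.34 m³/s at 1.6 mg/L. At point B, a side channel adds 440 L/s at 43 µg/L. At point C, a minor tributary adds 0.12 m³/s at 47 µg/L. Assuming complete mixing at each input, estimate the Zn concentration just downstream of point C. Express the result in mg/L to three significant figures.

0.0490 mg/L

45 µg/L = 0.045 mg/L.
After input A: C = (130·0.045 + 0.34·1.6) / 130.3 = 0.04906 mg/L.
440 L/s = 0.44 m³/s.
43 µg/L = 0.043 mg/L.
After input B: C = (130.3·0.04906 + 0.44·0.043) / 130.8 = 0.04904 mg/L.
47 µg/L = 0.047 mg/L.
After input C: C = (130.8·0.04904 + 0.12·0.047) / 130.9 = 0.04903 mg/L.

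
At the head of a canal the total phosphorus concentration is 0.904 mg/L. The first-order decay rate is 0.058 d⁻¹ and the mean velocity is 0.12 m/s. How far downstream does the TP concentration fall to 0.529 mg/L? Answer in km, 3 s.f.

95.8 km

From C = C₀·e^(−kt), t = ln(C₀/C)/k = ln(0.904/0.529)/0.058 = 0.5358/0.058 = 9.239 d.
Distance = v·t = 0.12 m/s × 7.982e+05 s = 9.579e+04 m = 95.79 km.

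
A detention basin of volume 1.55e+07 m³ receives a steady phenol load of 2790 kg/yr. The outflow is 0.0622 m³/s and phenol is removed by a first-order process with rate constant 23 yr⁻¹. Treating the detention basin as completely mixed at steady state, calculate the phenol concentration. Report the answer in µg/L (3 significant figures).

Outflow Q = 0.0622 m³/s × 3.156e+07 s/yr = 1.963e+06 m³/yr.
Steady-state CSTR mass balance: W = Q·C + k·V·C, so C = W/(Q + kV).
Q + kV = 1.963e+06 + 23·1.55e+07 = 3.585e+08 m³/yr.
C = 2790/3.585e+08 = 7.783e-06 kg/m³ = 0.007783 mg/L = 7.783 µg/L.

7.78 µg/L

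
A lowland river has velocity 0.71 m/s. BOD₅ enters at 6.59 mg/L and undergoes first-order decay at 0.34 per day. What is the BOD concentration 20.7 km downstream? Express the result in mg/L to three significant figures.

5.88 mg/L

Travel time t = 20.7 km / 0.71 m/s = 2.07e+04/0.71 = 2.915e+04 s = 0.3374 d.
First-order decay: C = 6.59·exp(−0.34·0.3374) = 6.59·0.8916 = 5.876 mg/L.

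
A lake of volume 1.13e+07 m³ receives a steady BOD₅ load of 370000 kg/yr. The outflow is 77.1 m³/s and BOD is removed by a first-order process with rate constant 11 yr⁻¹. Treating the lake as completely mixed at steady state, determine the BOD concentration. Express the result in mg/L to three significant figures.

Outflow Q = 77.1 m³/s × 3.156e+07 s/yr = 2.433e+09 m³/yr.
Steady-state CSTR mass balance: W = Q·C + k·V·C, so C = W/(Q + kV).
Q + kV = 2.433e+09 + 11·1.13e+07 = 2.557e+09 m³/yr.
C = 370000/2.557e+09 = 0.0001447 kg/m³ = 0.1447 mg/L.

0.145 mg/L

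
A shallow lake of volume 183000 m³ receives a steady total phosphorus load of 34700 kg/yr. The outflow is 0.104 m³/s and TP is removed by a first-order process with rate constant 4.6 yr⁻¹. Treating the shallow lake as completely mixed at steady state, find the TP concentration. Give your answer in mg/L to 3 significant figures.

8.41 mg/L

Outflow Q = 0.104 m³/s × 3.156e+07 s/yr = 3.282e+06 m³/yr.
Steady-state CSTR mass balance: W = Q·C + k·V·C, so C = W/(Q + kV).
Q + kV = 3.282e+06 + 4.6·183000 = 4.124e+06 m³/yr.
C = 34700/4.124e+06 = 0.008415 kg/m³ = 8.415 mg/L.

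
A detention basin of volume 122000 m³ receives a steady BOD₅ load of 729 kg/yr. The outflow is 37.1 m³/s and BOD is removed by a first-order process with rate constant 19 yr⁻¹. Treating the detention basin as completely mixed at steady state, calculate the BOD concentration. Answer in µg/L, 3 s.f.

0.621 µg/L

Outflow Q = 37.1 m³/s × 3.156e+07 s/yr = 1.171e+09 m³/yr.
Steady-state CSTR mass balance: W = Q·C + k·V·C, so C = W/(Q + kV).
Q + kV = 1.171e+09 + 19·122000 = 1.173e+09 m³/yr.
C = 729/1.173e+09 = 6.214e-07 kg/m³ = 0.0006214 mg/L = 0.6214 µg/L.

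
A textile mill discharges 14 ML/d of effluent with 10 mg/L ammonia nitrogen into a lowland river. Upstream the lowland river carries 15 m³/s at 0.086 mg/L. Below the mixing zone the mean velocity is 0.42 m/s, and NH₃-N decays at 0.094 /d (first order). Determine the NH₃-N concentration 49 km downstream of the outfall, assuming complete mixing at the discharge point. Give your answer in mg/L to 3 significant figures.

0.169 mg/L

14 ML/d = 0.162 m³/s.
After complete mixing, C₀ = (0.162·10 + 15·0.086) / 15.16 = 0.192 mg/L.
Travel time t = 4.9e+04 m / 0.42 m/s = 1.167e+05 s = 1.35 d.
C = 0.192·exp(−0.094·1.35) = 0.192·0.8808 = 0.1691 mg/L.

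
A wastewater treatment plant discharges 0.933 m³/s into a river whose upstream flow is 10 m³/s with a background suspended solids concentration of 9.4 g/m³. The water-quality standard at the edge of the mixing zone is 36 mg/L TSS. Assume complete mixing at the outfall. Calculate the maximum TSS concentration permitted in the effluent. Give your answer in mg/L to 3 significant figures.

Mass balance: 36·10.93 = 0.933·Cₑ + 10·9.4.
Cₑ = (393.6 − 94) / 0.933 = 321.1 mg/L.

321 mg/L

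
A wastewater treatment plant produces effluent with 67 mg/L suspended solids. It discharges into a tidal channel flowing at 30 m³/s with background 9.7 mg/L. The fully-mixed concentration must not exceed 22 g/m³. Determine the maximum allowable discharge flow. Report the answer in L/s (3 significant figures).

8200 L/s

Mass balance at complete mixing: C_std·(Q_w + Q_r) = Q_w·C_e + Q_r·C_b.
Rearranging, Q_w = Q_r·(C_std − C_b)/(C_e − C_std) = 30·(22 − 9.7) / (67 − 22) = 8.2 m³/s.
= 8200 L/s.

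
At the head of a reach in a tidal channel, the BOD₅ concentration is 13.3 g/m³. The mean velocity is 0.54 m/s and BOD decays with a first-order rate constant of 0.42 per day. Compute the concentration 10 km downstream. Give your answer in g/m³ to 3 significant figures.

12.2 g/m³

Travel time t = 10 km / 0.54 m/s = 1e+04/0.54 = 1.852e+04 s = 0.2143 d.
First-order decay: C = 13.3·exp(−0.42·0.2143) = 13.3·0.9139 = 12.16 g/m³.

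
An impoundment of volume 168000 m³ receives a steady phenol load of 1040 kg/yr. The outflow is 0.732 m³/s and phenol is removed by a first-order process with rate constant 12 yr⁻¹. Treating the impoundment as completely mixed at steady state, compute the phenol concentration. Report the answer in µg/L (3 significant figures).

41.4 µg/L

Outflow Q = 0.732 m³/s × 3.156e+07 s/yr = 2.31e+07 m³/yr.
Steady-state CSTR mass balance: W = Q·C + k·V·C, so C = W/(Q + kV).
Q + kV = 2.31e+07 + 12·168000 = 2.512e+07 m³/yr.
C = 1040/2.512e+07 = 4.141e-05 kg/m³ = 0.04141 mg/L = 41.41 µg/L.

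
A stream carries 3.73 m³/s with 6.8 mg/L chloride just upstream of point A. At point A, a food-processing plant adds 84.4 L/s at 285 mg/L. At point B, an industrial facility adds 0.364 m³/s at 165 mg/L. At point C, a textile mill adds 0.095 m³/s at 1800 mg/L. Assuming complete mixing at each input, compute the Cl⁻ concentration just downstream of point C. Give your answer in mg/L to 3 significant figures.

84.4 L/s = 0.0844 m³/s.
After input A: C = (3.73·6.8 + 0.0844·285) / 3.814 = 12.96 mg/L.
After input B: C = (3.814·12.96 + 0.364·165) / 4.178 = 26.2 mg/L.
After input C: C = (4.178·26.2 + 0.095·1800) / 4.273 = 65.63 mg/L.

65.6 mg/L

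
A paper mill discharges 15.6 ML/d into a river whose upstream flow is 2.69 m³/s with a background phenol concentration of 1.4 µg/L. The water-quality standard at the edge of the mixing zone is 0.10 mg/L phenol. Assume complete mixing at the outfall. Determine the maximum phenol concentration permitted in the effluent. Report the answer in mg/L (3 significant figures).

1.57 mg/L

15.6 ML/d = 0.1806 m³/s.
1.4 µg/L = 0.0014 mg/L.
Mass balance: 0.1·2.871 = 0.1806·Cₑ + 2.69·0.0014.
Cₑ = (0.2871 − 0.003766) / 0.1806 = 1.569 mg/L.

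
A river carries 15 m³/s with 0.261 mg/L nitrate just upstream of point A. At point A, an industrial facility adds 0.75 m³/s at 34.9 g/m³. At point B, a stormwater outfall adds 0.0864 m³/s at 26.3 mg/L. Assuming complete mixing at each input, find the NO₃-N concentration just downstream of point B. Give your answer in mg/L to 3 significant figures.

After input A: C = (15·0.261 + 0.75·34.9) / 15.75 = 1.91 mg/L.
After input B: C = (15.75·1.91 + 0.0864·26.3) / 15.84 = 2.044 mg/L.

2.04 mg/L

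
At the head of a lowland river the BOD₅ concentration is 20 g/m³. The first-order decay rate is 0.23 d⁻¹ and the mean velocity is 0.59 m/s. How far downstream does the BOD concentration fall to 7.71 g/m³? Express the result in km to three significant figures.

211 km

From C = C₀·e^(−kt), t = ln(C₀/C)/k = ln(20/7.71)/0.23 = 0.9532/0.23 = 4.144 d.
Distance = v·t = 0.59 m/s × 3.581e+05 s = 2.113e+05 m = 211.3 km.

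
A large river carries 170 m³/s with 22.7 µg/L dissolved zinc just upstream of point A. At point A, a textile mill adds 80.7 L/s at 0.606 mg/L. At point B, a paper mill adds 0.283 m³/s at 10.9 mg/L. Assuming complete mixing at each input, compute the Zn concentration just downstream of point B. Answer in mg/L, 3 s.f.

0.0410 mg/L

22.7 µg/L = 0.0227 mg/L.
80.7 L/s = 0.0807 m³/s.
After input A: C = (170·0.0227 + 0.0807·0.606) / 170.1 = 0.02298 mg/L.
After input B: C = (170.1·0.02298 + 0.283·10.9) / 170.4 = 0.04105 mg/L.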